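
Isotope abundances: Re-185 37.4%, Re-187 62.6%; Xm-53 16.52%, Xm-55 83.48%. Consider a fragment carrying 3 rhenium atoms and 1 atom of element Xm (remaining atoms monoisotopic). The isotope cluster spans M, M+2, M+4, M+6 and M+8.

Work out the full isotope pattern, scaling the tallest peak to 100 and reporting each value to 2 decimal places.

Rhenium pattern (n=3): 0.05231362 : 0.26268713 : 0.43968487 : 0.24531438
Element Xm pattern (n=1): 0.1652 : 0.8348
Convolve the two distributions (both contribute in 2-u steps):
  M: 0.05231362×0.1652 = 0.008642
  M+2: 0.05231362×0.8348 + 0.26268713×0.1652 = 0.087067
  M+4: 0.26268713×0.8348 + 0.43968487×0.1652 = 0.291927
  M+6: 0.43968487×0.8348 + 0.24531438×0.1652 = 0.407575
  M+8: 0.24531438×0.8348 = 0.204788
Scale to base peak (0.407575) = 100: 2.12 : 21.36 : 71.63 : 100.00 : 50.25

2.12 : 21.36 : 71.63 : 100.00 : 50.25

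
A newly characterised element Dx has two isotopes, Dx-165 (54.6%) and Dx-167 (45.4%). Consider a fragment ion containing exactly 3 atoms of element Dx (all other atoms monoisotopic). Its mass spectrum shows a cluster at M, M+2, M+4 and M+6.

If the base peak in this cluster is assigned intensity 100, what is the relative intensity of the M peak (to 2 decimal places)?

(0.546 + 0.454)^3 gives M 0.1628, M+2 0.4060, M+4 0.3376, M+6 0.0936; the largest is M+2.
P(M+2) = C(3,1) × 0.546^2 × 0.454^1 = 3 × 0.298116 × 0.4540 = 0.406034 (base)
P(M) = C(3,0) × 0.546^3 × 0.454^0 = 1 × 0.16277134 × 1.0000 = 0.162771
Relative intensity = 0.162771 / 0.406034 × 100 = 40.09

40.09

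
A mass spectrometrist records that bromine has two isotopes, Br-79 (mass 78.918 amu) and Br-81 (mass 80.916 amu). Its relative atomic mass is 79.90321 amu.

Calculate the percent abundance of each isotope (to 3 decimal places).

With x = fraction of Br-79 (so Br-81 is 1 − x):
78.918·x + 80.916·(1 − x) = 79.90321
(78.918 − 80.916)·x = 79.90321 − 80.916
x = -1.01279 / -1.998 = 0.50690 → 50.690% Br-79, 49.310% Br-81.

Br-79: 50.690%, Br-81: 49.310%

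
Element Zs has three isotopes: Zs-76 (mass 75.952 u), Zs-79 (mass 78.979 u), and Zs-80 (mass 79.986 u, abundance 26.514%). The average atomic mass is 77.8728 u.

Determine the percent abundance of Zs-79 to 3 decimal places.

28.121%

The remaining 73.486% is split between Zs-76 (fraction x) and Zs-79 (fraction 0.73486 − x).
Substituting: 75.952x + 78.979(0.73486 − x) = 56.66531196
(75.952 − 78.979)x = -1.37319598  ⇒  x = 0.45365, y = 0.28121
Zs-76: 45.365%, Zs-79: 28.121%.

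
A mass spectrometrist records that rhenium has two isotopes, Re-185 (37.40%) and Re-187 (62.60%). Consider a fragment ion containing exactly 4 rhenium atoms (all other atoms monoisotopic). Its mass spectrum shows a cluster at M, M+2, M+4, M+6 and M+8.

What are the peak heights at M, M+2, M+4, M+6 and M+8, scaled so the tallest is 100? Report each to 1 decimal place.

Each Re atom is independently Re-185 (p = 0.3740) or Re-187 (q = 0.6260); the cluster is the binomial expansion (p + q)^4.
P(M) = 0.3740^4 = 0.019565
P(M+2) = 4 × 0.3740^3 × 0.6260^1 = 0.130993
P(M+4) = 6 × 0.3740^2 × 0.6260^2 = 0.328884
P(M+6) = 4 × 0.3740^1 × 0.6260^3 = 0.366990
P(M+8) = 0.6260^4 = 0.153567
The M+6 peak is largest (0.366990); scaling to 100 gives 5.3 : 35.7 : 89.6 : 100.0 : 41.8.

5.3 : 35.7 : 89.6 : 100.0 : 41.8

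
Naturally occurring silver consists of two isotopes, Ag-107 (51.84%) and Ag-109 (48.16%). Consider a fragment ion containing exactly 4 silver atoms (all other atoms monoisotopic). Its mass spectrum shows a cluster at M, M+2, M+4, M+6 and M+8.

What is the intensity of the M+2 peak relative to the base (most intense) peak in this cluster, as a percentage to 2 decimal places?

71.76%

(0.5184 + 0.4816)^4 gives M 0.0722, M+2 0.2684, M+4 0.3740, M+6 0.2316, M+8 0.0538; the largest is M+4.
P(M+4) = C(4,2) × 0.5184^2 × 0.4816^2 = 6 × 0.26873856 × 0.23193856 = 0.373985 (base)
P(M+2) = C(4,1) × 0.5184^3 × 0.4816^1 = 4 × 0.13931407 × 0.4816 = 0.268375
Relative intensity = 0.268375 / 0.373985 × 100 = 71.76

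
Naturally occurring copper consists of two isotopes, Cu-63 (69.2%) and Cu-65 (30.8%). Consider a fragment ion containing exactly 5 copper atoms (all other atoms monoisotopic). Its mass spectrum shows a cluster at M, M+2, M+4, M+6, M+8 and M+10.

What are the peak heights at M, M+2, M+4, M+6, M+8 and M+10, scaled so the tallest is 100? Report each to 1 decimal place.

Expanding (0.692 + 0.308)^5:
P(M) = 0.692^5 = 0.158683
P(M+2) = 5 × 0.692^4 × 0.308^1 = 0.353139
P(M+4) = 10 × 0.692^3 × 0.308^2 = 0.314355
P(M+6) = 10 × 0.692^2 × 0.308^3 = 0.139915
P(M+8) = 5 × 0.692^1 × 0.308^4 = 0.031137
P(M+10) = 0.308^5 = 0.002772
The M+2 peak is largest (0.353139); scaling to 100 gives 44.9 : 100.0 : 89.0 : 39.6 : 8.8 : 0.8.

44.9 : 100.0 : 89.0 : 39.6 : 8.8 : 0.8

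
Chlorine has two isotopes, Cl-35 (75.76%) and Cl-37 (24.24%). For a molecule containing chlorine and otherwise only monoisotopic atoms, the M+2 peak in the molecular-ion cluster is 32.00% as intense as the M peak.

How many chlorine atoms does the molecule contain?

For n independent Cl atoms, I(M+2)/I(M) = n · (abundance Cl-37) / (abundance Cl-35) = n · 0.2424/0.7576.
n = 0.3200 × 0.7576/0.2424 = 1.00 ≈ 1

1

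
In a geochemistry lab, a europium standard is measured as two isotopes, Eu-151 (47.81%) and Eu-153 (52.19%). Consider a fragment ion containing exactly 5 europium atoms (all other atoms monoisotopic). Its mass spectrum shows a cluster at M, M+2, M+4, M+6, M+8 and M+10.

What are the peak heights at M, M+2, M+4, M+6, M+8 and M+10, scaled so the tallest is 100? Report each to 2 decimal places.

Each Eu atom is independently Eu-151 (p = 0.4781) or Eu-153 (q = 0.5219); the cluster is the binomial expansion (p + q)^5.
P(M) = 0.4781^5 = 0.024980
P(M+2) = 5 × 0.4781^4 × 0.5219^1 = 0.136343
P(M+4) = 10 × 0.4781^3 × 0.5219^2 = 0.297667
P(M+6) = 10 × 0.4781^2 × 0.5219^3 = 0.324937
P(M+8) = 5 × 0.4781^1 × 0.5219^4 = 0.177353
P(M+10) = 0.5219^5 = 0.038720
The M+6 peak is largest (0.324937); scaling to 100 gives 7.69 : 41.96 : 91.61 : 100.00 : 54.58 : 11.92.

7.69 : 41.96 : 91.61 : 100.00 : 54.58 : 11.92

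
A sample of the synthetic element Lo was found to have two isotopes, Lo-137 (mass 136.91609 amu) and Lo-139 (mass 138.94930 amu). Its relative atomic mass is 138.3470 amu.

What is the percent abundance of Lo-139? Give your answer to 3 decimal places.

70.377%

Let x be the fractional abundance of Lo-137; then Lo-139 has abundance 1 − x.
136.91609·x + 138.94930·(1 − x) = 138.3470
(136.91609 − 138.94930)·x = 138.3470 − 138.94930
x = -0.60230 / -2.03321 = 0.29623 → 29.623% Lo-137, 70.377% Lo-139.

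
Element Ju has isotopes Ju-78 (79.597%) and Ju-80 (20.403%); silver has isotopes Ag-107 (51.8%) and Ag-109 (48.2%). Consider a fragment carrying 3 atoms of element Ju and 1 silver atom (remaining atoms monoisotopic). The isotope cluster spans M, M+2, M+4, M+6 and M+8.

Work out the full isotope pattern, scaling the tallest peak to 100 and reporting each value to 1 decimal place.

Element Ju pattern (n=3): 0.50430131 : 0.38780078 : 0.09940449 : 0.00849341
Silver pattern (n=1): 0.5180 : 0.4820
Convolve the two distributions (both contribute in 2-u steps):
  M: 0.50430131×0.5180 = 0.261228
  M+2: 0.50430131×0.4820 + 0.38780078×0.5180 = 0.443954
  M+4: 0.38780078×0.4820 + 0.09940449×0.5180 = 0.238412
  M+6: 0.09940449×0.4820 + 0.00849341×0.5180 = 0.052313
  M+8: 0.00849341×0.4820 = 0.004094
Scale to base peak (0.443954) = 100: 58.8 : 100.0 : 53.7 : 11.8 : 0.9

58.8 : 100.0 : 53.7 : 11.8 : 0.9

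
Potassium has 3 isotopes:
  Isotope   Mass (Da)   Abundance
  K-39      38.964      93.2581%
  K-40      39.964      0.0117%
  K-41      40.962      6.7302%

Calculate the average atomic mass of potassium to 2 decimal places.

39.10 Da

Weight each isotope mass by its fractional abundance: 0.932581 × 38.964 + 0.000117 × 39.964 + 0.067302 × 40.962
= 36.3371 + 0.0047 + 2.7568 = 39.0986 Da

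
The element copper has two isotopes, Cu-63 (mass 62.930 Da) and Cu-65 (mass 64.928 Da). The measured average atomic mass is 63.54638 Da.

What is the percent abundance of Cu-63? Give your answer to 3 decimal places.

69.150%

Let x be the fractional abundance of Cu-63; then Cu-65 has abundance 1 − x.
62.930·x + 64.928·(1 − x) = 63.54638
(62.930 − 64.928)·x = 63.54638 − 64.928
x = -1.38162 / -1.998 = 0.69150 → 69.150% Cu-63, 30.850% Cu-65.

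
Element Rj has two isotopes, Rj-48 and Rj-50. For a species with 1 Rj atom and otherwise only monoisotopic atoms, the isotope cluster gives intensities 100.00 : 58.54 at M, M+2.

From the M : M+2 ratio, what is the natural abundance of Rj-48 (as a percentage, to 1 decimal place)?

63.1%

Write p for the Rj-48 fraction. I(M+2)/I(M) = [C(1,1)·p^0·(1−p)] / p^1 = 1·(1−p)/p = 58.54/100.00 = 0.5854
(1−p)/p = 0.5854/1 = 0.5854  ⇒  p = 1/(1 + 0.5854) = 0.6308
Rj-48: 63.1%, Rj-50: 36.9%.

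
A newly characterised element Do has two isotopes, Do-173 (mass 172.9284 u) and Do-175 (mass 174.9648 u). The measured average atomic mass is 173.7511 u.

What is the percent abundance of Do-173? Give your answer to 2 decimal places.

59.60%

Let x be the fractional abundance of Do-173; then Do-175 has abundance 1 − x.
172.9284·x + 174.9648·(1 − x) = 173.7511
(172.9284 − 174.9648)·x = 173.7511 − 174.9648
x = -1.2137 / -2.0364 = 0.59600 → 59.60% Do-173, 40.40% Do-175.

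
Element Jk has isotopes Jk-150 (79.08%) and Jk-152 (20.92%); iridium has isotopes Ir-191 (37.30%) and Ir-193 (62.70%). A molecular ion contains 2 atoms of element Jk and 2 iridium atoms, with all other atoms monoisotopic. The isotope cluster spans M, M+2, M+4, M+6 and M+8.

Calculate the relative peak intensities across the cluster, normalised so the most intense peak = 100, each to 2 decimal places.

Element Jk pattern (n=2): 0.62536464 : 0.33087072 : 0.04376464
Iridium pattern (n=2): 0.139129 : 0.467742 : 0.393129
Convolve the two distributions (both contribute in 2-u steps):
  M: 0.62536464×0.139129 = 0.087006
  M+2: 0.62536464×0.467742 + 0.33087072×0.139129 = 0.338543
  M+4: 0.62536464×0.393129 + 0.33087072×0.467742 + 0.04376464×0.139129 = 0.406700
  M+6: 0.33087072×0.393129 + 0.04376464×0.467742 = 0.150545
  M+8: 0.04376464×0.393129 = 0.017205
Scale to base peak (0.406700) = 100: 21.39 : 83.24 : 100.00 : 37.02 : 4.23

21.39 : 83.24 : 100.00 : 37.02 : 4.23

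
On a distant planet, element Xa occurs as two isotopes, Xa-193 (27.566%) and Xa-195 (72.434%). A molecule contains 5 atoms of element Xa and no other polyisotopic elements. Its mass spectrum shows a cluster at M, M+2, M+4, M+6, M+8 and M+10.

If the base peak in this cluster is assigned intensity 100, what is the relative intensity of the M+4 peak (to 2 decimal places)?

Binomial terms of (0.27566 + 0.72434)^5: M 0.0016, M+2 0.0209, M+4 0.1099, M+6 0.2888, M+8 0.3794, M+10 0.1994 → M+8 is the base peak.
P(M+8) = C(5,4) × 0.27566^1 × 0.72434^4 = 5 × 0.27566 × 0.27527697 = 0.379414 (base)
P(M+4) = C(5,2) × 0.27566^3 × 0.72434^2 = 10 × 0.02094697 × 0.52466844 = 0.109902
Relative intensity = 0.109902 / 0.379414 × 100 = 28.97

28.97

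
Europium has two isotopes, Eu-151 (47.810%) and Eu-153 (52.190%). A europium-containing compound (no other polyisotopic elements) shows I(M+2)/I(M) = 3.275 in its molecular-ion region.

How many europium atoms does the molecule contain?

The M+2/M ratio from n Eu atoms is n · q/p = n · 0.52190/0.47810.
n = 3.275 × 0.47810/0.52190 = 3.00 ≈ 3

3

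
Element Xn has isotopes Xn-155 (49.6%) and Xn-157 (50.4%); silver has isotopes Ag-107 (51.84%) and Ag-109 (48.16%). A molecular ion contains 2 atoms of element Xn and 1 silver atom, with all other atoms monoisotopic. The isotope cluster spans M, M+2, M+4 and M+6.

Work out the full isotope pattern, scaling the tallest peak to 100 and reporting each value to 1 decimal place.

Element Xn pattern (n=2): 0.246016 : 0.499968 : 0.254016
Silver pattern (n=1): 0.5184 : 0.4816
Convolve the two distributions (both contribute in 2-u steps):
  M: 0.246016×0.5184 = 0.127535
  M+2: 0.246016×0.4816 + 0.499968×0.5184 = 0.377665
  M+4: 0.499968×0.4816 + 0.254016×0.5184 = 0.372466
  M+6: 0.254016×0.4816 = 0.122334
Scale to base peak (0.377665) = 100: 33.8 : 100.0 : 98.6 : 32.4

33.8 : 100.0 : 98.6 : 32.4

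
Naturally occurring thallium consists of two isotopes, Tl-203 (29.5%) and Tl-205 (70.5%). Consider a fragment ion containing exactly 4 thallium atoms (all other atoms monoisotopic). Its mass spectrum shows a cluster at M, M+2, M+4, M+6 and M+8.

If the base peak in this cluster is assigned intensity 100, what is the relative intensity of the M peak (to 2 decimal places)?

Binomial terms of (0.295 + 0.705)^4: M 0.0076, M+2 0.0724, M+4 0.2595, M+6 0.4135, M+8 0.2470 → M+6 is the base peak.
P(M+6) = C(4,3) × 0.295^1 × 0.705^3 = 4 × 0.2950 × 0.35040263 = 0.413475 (base)
P(M) = C(4,0) × 0.295^4 × 0.705^0 = 1 × 0.00757335 × 1.0000 = 0.007573
Relative intensity = 0.007573 / 0.413475 × 100 = 1.83

1.83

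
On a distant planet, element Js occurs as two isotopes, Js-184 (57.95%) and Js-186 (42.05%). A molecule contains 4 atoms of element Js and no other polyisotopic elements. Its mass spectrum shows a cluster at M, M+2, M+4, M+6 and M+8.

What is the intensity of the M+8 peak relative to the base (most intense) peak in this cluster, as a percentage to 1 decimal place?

8.8%

Term probabilities: M 0.1128, M+2 0.3273, M+4 0.3563, M+6 0.1724, M+8 0.0313. Base peak = M+4.
P(M+4) = C(4,2) × 0.5795^2 × 0.4205^2 = 6 × 0.33582025 × 0.17682025 = 0.356279 (base)
P(M+8) = C(4,4) × 0.5795^0 × 0.4205^4 = 1 × 1.0000 × 0.0312654 = 0.031265
Relative intensity = 0.031265 / 0.356279 × 100 = 8.8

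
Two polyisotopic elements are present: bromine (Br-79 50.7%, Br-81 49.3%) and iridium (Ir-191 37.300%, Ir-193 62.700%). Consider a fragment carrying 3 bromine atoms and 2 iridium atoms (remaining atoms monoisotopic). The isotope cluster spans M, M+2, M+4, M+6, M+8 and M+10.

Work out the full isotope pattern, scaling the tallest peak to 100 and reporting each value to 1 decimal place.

Bromine pattern (n=3): 0.13032384 : 0.38017547 : 0.36967753 : 0.11982316
Iridium pattern (n=2): 0.139129 : 0.467742 : 0.393129
Convolve the two distributions (both contribute in 2-u steps):
  M: 0.13032384×0.139129 = 0.018132
  M+2: 0.13032384×0.467742 + 0.38017547×0.139129 = 0.113851
  M+4: 0.13032384×0.393129 + 0.38017547×0.467742 + 0.36967753×0.139129 = 0.280491
  M+6: 0.38017547×0.393129 + 0.36967753×0.467742 + 0.11982316×0.139129 = 0.339043
  M+8: 0.36967753×0.393129 + 0.11982316×0.467742 = 0.201377
  M+10: 0.11982316×0.393129 = 0.047106
Scale to base peak (0.339043) = 100: 5.3 : 33.6 : 82.7 : 100.0 : 59.4 : 13.9

5.3 : 33.6 : 82.7 : 100.0 : 59.4 : 13.9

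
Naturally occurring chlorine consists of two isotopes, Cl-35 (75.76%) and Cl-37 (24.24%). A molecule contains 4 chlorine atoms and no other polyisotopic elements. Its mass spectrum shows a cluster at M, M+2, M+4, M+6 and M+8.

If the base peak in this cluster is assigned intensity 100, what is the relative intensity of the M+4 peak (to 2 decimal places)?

47.99

Term probabilities: M 0.3294, M+2 0.4216, M+4 0.2023, M+6 0.0432, M+8 0.0035. Base peak = M+2.
P(M+2) = C(4,1) × 0.7576^3 × 0.2424^1 = 4 × 0.4348304 × 0.2424 = 0.421612 (base)
P(M+4) = C(4,2) × 0.7576^2 × 0.2424^2 = 6 × 0.57395776 × 0.05875776 = 0.202347
Relative intensity = 0.202347 / 0.421612 × 100 = 47.99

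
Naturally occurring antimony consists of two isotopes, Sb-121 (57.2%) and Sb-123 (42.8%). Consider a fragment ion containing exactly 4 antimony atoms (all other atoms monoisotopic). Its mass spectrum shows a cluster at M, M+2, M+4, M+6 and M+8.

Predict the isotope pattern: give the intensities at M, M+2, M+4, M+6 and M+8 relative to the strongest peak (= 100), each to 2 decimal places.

Each Sb atom is independently Sb-121 (p = 0.572) or Sb-123 (q = 0.428); the cluster is the binomial expansion (p + q)^4.
P(M) = 0.572^4 = 0.107049
P(M+2) = 4 × 0.572^3 × 0.428^1 = 0.320400
P(M+4) = 6 × 0.572^2 × 0.428^2 = 0.359609
P(M+6) = 4 × 0.572^1 × 0.428^3 = 0.179385
P(M+8) = 0.428^4 = 0.033556
The M+4 peak is largest (0.359609); scaling to 100 gives 29.77 : 89.10 : 100.00 : 49.88 : 9.33.

29.77 : 89.10 : 100.00 : 49.88 : 9.33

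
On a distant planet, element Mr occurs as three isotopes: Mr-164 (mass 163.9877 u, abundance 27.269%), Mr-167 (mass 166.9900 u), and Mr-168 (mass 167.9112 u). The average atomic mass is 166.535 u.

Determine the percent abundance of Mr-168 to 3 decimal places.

39.481%

The remaining 72.731% is split between Mr-167 (fraction x) and Mr-168 (fraction 0.72731 − x).
Substituting: 166.9900x + 167.9112(0.72731 − x) = 121.817194087
(166.9900 − 167.9112)x = -0.306300785  ⇒  x = 0.33250, y = 0.39481
Mr-167: 33.250%, Mr-168: 39.481%.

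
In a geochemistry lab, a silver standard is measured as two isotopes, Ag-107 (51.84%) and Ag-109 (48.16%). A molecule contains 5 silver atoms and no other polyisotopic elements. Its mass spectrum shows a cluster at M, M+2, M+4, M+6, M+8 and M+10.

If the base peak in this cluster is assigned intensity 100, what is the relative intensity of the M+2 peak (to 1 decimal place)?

53.8

Binomial terms of (0.5184 + 0.4816)^5: M 0.0374, M+2 0.1739, M+4 0.3231, M+6 0.3002, M+8 0.1394, M+10 0.0259 → M+4 is the base peak.
P(M+4) = C(5,2) × 0.5184^3 × 0.4816^2 = 10 × 0.13931407 × 0.23193856 = 0.323123 (base)
P(M+2) = C(5,1) × 0.5184^4 × 0.4816^1 = 5 × 0.07222041 × 0.4816 = 0.173907
Relative intensity = 0.173907 / 0.323123 × 100 = 53.8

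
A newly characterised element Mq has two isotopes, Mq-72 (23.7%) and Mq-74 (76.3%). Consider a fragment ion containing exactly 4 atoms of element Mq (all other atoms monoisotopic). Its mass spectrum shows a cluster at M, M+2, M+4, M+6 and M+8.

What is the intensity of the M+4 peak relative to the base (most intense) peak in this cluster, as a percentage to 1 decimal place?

46.6%

(0.237 + 0.763)^4 gives M 0.0032, M+2 0.0406, M+4 0.1962, M+6 0.4211, M+8 0.3389; the largest is M+6.
P(M+6) = C(4,3) × 0.237^1 × 0.763^3 = 4 × 0.2370 × 0.44419495 = 0.421097 (base)
P(M+4) = C(4,2) × 0.237^2 × 0.763^2 = 6 × 0.056169 × 0.582169 = 0.196199
Relative intensity = 0.196199 / 0.421097 × 100 = 46.6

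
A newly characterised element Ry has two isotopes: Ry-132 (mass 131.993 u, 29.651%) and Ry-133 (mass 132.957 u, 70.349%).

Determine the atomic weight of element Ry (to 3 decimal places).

132.671 u

Average mass = Σ (abundance × isotope mass) = 0.29651 × 131.993 + 0.70349 × 132.957
= 39.1372 + 93.5339 = 132.6711 u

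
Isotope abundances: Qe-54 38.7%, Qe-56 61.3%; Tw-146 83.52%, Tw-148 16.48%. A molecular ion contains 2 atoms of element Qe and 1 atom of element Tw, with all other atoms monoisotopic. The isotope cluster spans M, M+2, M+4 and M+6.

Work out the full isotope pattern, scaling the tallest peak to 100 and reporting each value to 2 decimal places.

29.72 : 100.00 : 93.13 : 14.71

Element Qe pattern (n=2): 0.149769 : 0.474462 : 0.375769
Element Tw pattern (n=1): 0.8352 : 0.1648
Convolve the two distributions (both contribute in 2-u steps):
  M: 0.149769×0.8352 = 0.125087
  M+2: 0.149769×0.1648 + 0.474462×0.8352 = 0.420953
  M+4: 0.474462×0.1648 + 0.375769×0.8352 = 0.392034
  M+6: 0.375769×0.1648 = 0.061927
Scale to base peak (0.420953) = 100: 29.72 : 100.00 : 93.13 : 14.71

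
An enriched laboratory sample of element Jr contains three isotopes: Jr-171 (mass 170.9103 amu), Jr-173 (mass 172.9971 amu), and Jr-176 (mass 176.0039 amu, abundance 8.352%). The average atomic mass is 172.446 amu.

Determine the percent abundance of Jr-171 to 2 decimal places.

38.44%

The remaining 91.648% is split between Jr-171 (fraction x) and Jr-173 (fraction 0.91648 − x).
Substituting: 170.9103x + 172.9971(0.91648 − x) = 157.746154272
(170.9103 − 172.9971)x = -0.802227936  ⇒  x = 0.38443, y = 0.53205
Jr-171: 38.44%, Jr-173: 53.21%.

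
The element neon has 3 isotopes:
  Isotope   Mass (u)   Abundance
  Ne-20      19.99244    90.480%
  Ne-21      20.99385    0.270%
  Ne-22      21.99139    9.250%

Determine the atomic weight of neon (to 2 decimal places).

Ar = Σ fᵢ·mᵢ = 0.90480 × 19.99244 + 0.00270 × 20.99385 + 0.09250 × 21.99139
= 18.089160 + 0.056683 + 2.034204 = 20.180047 u

20.18 u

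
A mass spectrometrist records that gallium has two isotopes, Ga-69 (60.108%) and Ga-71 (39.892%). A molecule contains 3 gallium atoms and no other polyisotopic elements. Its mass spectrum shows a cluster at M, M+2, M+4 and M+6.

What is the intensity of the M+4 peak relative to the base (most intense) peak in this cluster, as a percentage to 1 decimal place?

66.4%

(0.60108 + 0.39892)^3 gives M 0.2172, M+2 0.4324, M+4 0.2870, M+6 0.0635; the largest is M+2.
P(M+2) = C(3,1) × 0.60108^2 × 0.39892^1 = 3 × 0.36129717 × 0.39892 = 0.432386 (base)
P(M+4) = C(3,2) × 0.60108^1 × 0.39892^2 = 3 × 0.60108 × 0.15913717 = 0.286963
Relative intensity = 0.286963 / 0.432386 × 100 = 66.4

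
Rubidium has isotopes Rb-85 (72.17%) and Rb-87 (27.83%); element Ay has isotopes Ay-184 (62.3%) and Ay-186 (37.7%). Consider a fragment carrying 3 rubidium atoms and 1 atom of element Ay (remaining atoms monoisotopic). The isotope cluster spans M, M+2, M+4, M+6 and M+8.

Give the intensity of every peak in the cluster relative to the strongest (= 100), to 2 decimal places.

Rubidium pattern (n=3): 0.37589809 : 0.43485841 : 0.16768892 : 0.02155458
Element Ay pattern (n=1): 0.6230 : 0.3770
Convolve the two distributions (both contribute in 2-u steps):
  M: 0.37589809×0.6230 = 0.234185
  M+2: 0.37589809×0.3770 + 0.43485841×0.6230 = 0.412630
  M+4: 0.43485841×0.3770 + 0.16768892×0.6230 = 0.268412
  M+6: 0.16768892×0.3770 + 0.02155458×0.6230 = 0.076647
  M+8: 0.02155458×0.3770 = 0.008126
Scale to base peak (0.412630) = 100: 56.75 : 100.00 : 65.05 : 18.58 : 1.97

56.75 : 100.00 : 65.05 : 18.58 : 1.97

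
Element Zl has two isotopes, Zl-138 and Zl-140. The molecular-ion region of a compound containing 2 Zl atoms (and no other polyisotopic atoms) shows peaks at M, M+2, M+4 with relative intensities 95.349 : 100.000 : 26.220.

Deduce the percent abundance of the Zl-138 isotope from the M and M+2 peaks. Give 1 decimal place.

65.6%

Write p for the Zl-138 fraction. I(M+2)/I(M) = [C(2,1)·p^1·(1−p)] / p^2 = 2·(1−p)/p = 100.000/95.349 = 1.0488
(1−p)/p = 1.0488/2 = 0.5244  ⇒  p = 1/(1 + 0.5244) = 0.6560
Zl-138: 65.6%, Zl-140: 34.4%.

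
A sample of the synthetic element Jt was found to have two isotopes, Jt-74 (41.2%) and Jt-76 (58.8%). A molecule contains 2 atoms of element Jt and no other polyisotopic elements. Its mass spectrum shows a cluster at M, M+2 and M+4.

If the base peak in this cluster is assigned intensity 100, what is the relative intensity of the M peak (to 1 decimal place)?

35.0

(0.412 + 0.588)^2 gives M 0.1697, M+2 0.4845, M+4 0.3457; the largest is M+2.
P(M+2) = C(2,1) × 0.412^1 × 0.588^1 = 2 × 0.4120 × 0.5880 = 0.484512 (base)
P(M) = C(2,0) × 0.412^2 × 0.588^0 = 1 × 0.169744 × 1.0000 = 0.169744
Relative intensity = 0.169744 / 0.484512 × 100 = 35.0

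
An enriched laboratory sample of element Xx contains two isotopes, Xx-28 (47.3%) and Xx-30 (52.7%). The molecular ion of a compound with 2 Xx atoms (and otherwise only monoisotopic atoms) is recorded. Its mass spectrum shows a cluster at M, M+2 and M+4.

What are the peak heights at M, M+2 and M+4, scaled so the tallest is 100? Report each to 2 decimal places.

44.88 : 100.00 : 55.71

Expanding (0.473 + 0.527)^2:
P(M) = 0.473^2 = 0.223729
P(M+2) = 2 × 0.473^1 × 0.527^1 = 0.498542
P(M+4) = 0.527^2 = 0.277729
The M+2 peak is largest (0.498542); scaling to 100 gives 44.88 : 100.00 : 55.71.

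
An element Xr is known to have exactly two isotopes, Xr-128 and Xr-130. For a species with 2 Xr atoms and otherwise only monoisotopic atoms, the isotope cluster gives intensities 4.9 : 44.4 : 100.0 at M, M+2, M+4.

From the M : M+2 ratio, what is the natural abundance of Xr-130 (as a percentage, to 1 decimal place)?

If p is the fraction of Xr that is Xr-128, then I(M+2)/I(M) = [C(2,1)·p^1·(1−p)] / p^2 = 2·(1−p)/p = 44.4/4.9 = 9.0612
(1−p)/p = 9.0612/2 = 4.5306  ⇒  p = 1/(1 + 4.5306) = 0.1808
Xr-128: 18.1%, Xr-130: 81.9%.

81.9%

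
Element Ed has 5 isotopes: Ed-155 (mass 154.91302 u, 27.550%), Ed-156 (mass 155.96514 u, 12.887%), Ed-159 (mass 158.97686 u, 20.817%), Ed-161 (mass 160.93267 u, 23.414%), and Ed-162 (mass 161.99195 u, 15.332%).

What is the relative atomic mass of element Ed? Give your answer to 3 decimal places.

158.389 u

The abundance-weighted mean is 0.27550 × 154.91302 + 0.12887 × 155.96514 + 0.20817 × 158.97686 + 0.23414 × 160.93267 + 0.15332 × 161.99195
= 42.678537 + 20.099228 + 33.094213 + 37.680775 + 24.836606 = 158.389359 u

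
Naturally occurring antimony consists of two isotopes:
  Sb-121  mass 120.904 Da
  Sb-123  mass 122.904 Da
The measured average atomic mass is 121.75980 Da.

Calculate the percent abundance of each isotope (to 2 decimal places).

Writing the weighted mean with unknown fraction x of Sb-121:
120.904·x + 122.904·(1 − x) = 121.75980
(120.904 − 122.904)·x = 121.75980 − 122.904
x = -1.14420 / -2.000 = 0.57210 → 57.21% Sb-121, 42.79% Sb-123.

Sb-121: 57.21%, Sb-123: 42.79%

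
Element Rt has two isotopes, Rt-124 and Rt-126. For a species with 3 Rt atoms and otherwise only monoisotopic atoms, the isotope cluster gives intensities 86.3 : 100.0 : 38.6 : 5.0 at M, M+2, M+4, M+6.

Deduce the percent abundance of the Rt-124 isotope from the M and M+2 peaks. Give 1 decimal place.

If p is the fraction of Rt that is Rt-124, then I(M+2)/I(M) = [C(3,1)·p^2·(1−p)] / p^3 = 3·(1−p)/p = 100.0/86.3 = 1.1587
(1−p)/p = 1.1587/3 = 0.3862  ⇒  p = 1/(1 + 0.3862) = 0.7214
Rt-124: 72.1%, Rt-126: 27.9%.

72.1%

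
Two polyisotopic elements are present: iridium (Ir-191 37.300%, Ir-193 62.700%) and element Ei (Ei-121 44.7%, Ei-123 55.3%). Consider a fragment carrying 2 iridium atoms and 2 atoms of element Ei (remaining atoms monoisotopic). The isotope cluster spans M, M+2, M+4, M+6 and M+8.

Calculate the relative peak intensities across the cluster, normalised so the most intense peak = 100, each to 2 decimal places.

Iridium pattern (n=2): 0.139129 : 0.467742 : 0.393129
Element Ei pattern (n=2): 0.199809 : 0.494382 : 0.305809
Convolve the two distributions (both contribute in 2-u steps):
  M: 0.139129×0.199809 = 0.027799
  M+2: 0.139129×0.494382 + 0.467742×0.199809 = 0.162242
  M+4: 0.139129×0.305809 + 0.467742×0.494382 + 0.393129×0.199809 = 0.352341
  M+6: 0.467742×0.305809 + 0.393129×0.494382 = 0.337396
  M+8: 0.393129×0.305809 = 0.120222
Scale to base peak (0.352341) = 100: 7.89 : 46.05 : 100.00 : 95.76 : 34.12

7.89 : 46.05 : 100.00 : 95.76 : 34.12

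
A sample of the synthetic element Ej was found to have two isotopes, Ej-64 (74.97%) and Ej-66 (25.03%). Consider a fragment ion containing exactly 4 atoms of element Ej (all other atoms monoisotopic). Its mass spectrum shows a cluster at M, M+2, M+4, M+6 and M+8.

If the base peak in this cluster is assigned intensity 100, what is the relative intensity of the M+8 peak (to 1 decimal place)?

0.9

Term probabilities: M 0.3159, M+2 0.4219, M+4 0.2113, M+6 0.0470, M+8 0.0039. Base peak = M+2.
P(M+2) = C(4,1) × 0.7497^3 × 0.2503^1 = 4 × 0.42136895 × 0.2503 = 0.421875 (base)
P(M+8) = C(4,4) × 0.7497^0 × 0.2503^4 = 1 × 1.0000 × 0.00392503 = 0.003925
Relative intensity = 0.003925 / 0.421875 × 100 = 0.9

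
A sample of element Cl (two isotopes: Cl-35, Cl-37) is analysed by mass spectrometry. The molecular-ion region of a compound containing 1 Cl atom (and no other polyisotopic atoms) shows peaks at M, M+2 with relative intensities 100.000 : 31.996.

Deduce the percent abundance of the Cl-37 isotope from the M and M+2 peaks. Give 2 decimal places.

24.24%

If p is the fraction of Cl that is Cl-35, then I(M+2)/I(M) = [C(1,1)·p^0·(1−p)] / p^1 = 1·(1−p)/p = 31.996/100.000 = 0.3200
(1−p)/p = 0.3200/1 = 0.3200  ⇒  p = 1/(1 + 0.3200) = 0.7576
Cl-35: 75.76%, Cl-37: 24.24%.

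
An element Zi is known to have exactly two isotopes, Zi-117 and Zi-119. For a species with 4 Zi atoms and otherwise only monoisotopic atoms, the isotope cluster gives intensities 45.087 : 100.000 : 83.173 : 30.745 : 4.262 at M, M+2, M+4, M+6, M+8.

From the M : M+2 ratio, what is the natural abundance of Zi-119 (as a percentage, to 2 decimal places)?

35.67%

If p is the fraction of Zi that is Zi-117, then I(M+2)/I(M) = [C(4,1)·p^3·(1−p)] / p^4 = 4·(1−p)/p = 100.000/45.087 = 2.2179
(1−p)/p = 2.2179/4 = 0.5545  ⇒  p = 1/(1 + 0.5545) = 0.6433
Zi-117: 64.33%, Zi-119: 35.67%.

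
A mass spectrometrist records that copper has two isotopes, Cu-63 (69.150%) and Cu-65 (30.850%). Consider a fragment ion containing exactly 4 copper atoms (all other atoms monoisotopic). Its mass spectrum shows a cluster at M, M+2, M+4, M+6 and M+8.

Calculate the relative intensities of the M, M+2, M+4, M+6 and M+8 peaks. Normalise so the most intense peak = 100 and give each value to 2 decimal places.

Each Cu atom is independently Cu-63 (p = 0.69150) or Cu-65 (q = 0.30850); the cluster is the binomial expansion (p + q)^4.
P(M) = 0.69150^4 = 0.228649
P(M+2) = 4 × 0.69150^3 × 0.30850^1 = 0.408030
P(M+4) = 6 × 0.69150^2 × 0.30850^2 = 0.273052
P(M+6) = 4 × 0.69150^1 × 0.30850^3 = 0.081212
P(M+8) = 0.30850^4 = 0.009058
The M+2 peak is largest (0.408030); scaling to 100 gives 56.04 : 100.00 : 66.92 : 19.90 : 2.22.

56.04 : 100.00 : 66.92 : 19.90 : 2.22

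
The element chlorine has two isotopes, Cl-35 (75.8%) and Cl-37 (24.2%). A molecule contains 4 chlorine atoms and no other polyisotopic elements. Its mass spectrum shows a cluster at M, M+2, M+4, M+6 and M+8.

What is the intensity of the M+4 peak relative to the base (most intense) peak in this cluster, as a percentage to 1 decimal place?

(0.758 + 0.242)^4 gives M 0.3301, M+2 0.4216, M+4 0.2019, M+6 0.0430, M+8 0.0034; the largest is M+2.
P(M+2) = C(4,1) × 0.758^3 × 0.242^1 = 4 × 0.43551951 × 0.2420 = 0.421583 (base)
P(M+4) = C(4,2) × 0.758^2 × 0.242^2 = 6 × 0.574564 × 0.058564 = 0.201893
Relative intensity = 0.201893 / 0.421583 × 100 = 47.9

47.9%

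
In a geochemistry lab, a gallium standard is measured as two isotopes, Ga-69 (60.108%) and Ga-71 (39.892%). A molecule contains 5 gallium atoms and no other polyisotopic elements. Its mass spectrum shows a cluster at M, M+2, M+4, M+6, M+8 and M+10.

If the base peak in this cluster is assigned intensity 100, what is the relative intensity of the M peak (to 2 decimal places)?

Binomial terms of (0.60108 + 0.39892)^5: M 0.0785, M+2 0.2604, M+4 0.3456, M+6 0.2294, M+8 0.0761, M+10 0.0101 → M+4 is the base peak.
P(M+4) = C(5,2) × 0.60108^3 × 0.39892^2 = 10 × 0.2171685 × 0.15913717 = 0.345596 (base)
P(M) = C(5,0) × 0.60108^5 × 0.39892^0 = 1 × 0.07846236 × 1.0000 = 0.078462
Relative intensity = 0.078462 / 0.345596 × 100 = 22.70

22.70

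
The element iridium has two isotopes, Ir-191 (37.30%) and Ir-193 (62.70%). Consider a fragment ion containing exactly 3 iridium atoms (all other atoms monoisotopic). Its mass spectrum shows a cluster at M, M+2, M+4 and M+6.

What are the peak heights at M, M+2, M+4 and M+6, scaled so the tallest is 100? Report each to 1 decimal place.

Expanding (0.3730 + 0.6270)^3:
P(M) = 0.3730^3 = 0.051895
P(M+2) = 3 × 0.3730^2 × 0.6270^1 = 0.261702
P(M+4) = 3 × 0.3730^1 × 0.6270^2 = 0.439911
P(M+6) = 0.6270^3 = 0.246492
The M+4 peak is largest (0.439911); scaling to 100 gives 11.8 : 59.5 : 100.0 : 56.0.

11.8 : 59.5 : 100.0 : 56.0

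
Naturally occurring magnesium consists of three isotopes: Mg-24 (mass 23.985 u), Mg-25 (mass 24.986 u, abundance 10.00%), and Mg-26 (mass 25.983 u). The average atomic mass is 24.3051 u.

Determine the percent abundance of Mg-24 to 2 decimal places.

78.99%

The remaining 90.00% is split between Mg-24 (fraction x) and Mg-26 (fraction 0.9000 − x).
Substituting: 23.985x + 25.983(0.9000 − x) = 21.8065
(23.985 − 25.983)x = -1.5782  ⇒  x = 0.78989, y = 0.11011
Mg-24: 78.99%, Mg-26: 11.01%.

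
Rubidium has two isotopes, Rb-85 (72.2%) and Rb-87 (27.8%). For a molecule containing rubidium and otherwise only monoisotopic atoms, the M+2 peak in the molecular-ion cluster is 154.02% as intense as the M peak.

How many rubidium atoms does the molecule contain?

4

With n Rb atoms, P(M+2)/P(M) = C(n,1)·p^(n−1)q / p^n = n·q/p = n · 0.278/0.722.
n = 1.5402 × 0.722/0.278 = 4.00 ≈ 4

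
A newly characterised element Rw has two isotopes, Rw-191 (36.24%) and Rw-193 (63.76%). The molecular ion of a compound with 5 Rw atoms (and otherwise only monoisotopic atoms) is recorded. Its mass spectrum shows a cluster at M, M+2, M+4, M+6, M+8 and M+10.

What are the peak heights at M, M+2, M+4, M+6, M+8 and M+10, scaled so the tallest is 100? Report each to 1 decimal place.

The 5 Rw atoms are independent, so intensities follow the terms of (0.3624 + 0.6376)^5.
P(M) = 0.3624^5 = 0.006251
P(M+2) = 5 × 0.3624^4 × 0.6376^1 = 0.054988
P(M+4) = 10 × 0.3624^3 × 0.6376^2 = 0.193491
P(M+6) = 10 × 0.3624^2 × 0.6376^3 = 0.340425
P(M+8) = 5 × 0.3624^1 × 0.6376^4 = 0.299469
P(M+10) = 0.6376^5 = 0.105376
The M+6 peak is largest (0.340425); scaling to 100 gives 1.8 : 16.2 : 56.8 : 100.0 : 88.0 : 31.0.

1.8 : 16.2 : 56.8 : 100.0 : 88.0 : 31.0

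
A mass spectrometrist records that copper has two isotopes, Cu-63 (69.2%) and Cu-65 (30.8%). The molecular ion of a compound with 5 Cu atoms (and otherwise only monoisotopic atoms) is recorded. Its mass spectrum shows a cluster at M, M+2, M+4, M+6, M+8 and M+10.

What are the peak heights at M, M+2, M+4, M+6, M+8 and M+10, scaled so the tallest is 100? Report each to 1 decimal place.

The 5 Cu atoms are independent, so intensities follow the terms of (0.692 + 0.308)^5.
P(M) = 0.692^5 = 0.158683
P(M+2) = 5 × 0.692^4 × 0.308^1 = 0.353139
P(M+4) = 10 × 0.692^3 × 0.308^2 = 0.314355
P(M+6) = 10 × 0.692^2 × 0.308^3 = 0.139915
P(M+8) = 5 × 0.692^1 × 0.308^4 = 0.031137
P(M+10) = 0.308^5 = 0.002772
The M+2 peak is largest (0.353139); scaling to 100 gives 44.9 : 100.0 : 89.0 : 39.6 : 8.8 : 0.8.

44.9 : 100.0 : 89.0 : 39.6 : 8.8 : 0.8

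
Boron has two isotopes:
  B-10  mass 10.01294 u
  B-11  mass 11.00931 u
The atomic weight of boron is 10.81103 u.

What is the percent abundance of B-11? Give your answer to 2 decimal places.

80.10%

Writing the weighted mean with unknown fraction x of B-10:
10.01294·x + 11.00931·(1 − x) = 10.81103
(10.01294 − 11.00931)·x = 10.81103 − 11.00931
x = -0.19828 / -0.99637 = 0.19900 → 19.90% B-10, 80.10% B-11.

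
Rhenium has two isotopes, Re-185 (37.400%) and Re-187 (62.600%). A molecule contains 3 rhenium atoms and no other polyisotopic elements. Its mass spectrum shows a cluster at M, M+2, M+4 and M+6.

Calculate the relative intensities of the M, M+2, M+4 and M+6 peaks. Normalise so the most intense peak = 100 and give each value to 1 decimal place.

11.9 : 59.7 : 100.0 : 55.8

The 3 Re atoms are independent, so intensities follow the terms of (0.37400 + 0.62600)^3.
P(M) = 0.37400^3 = 0.052314
P(M+2) = 3 × 0.37400^2 × 0.62600^1 = 0.262687
P(M+4) = 3 × 0.37400^1 × 0.62600^2 = 0.439685
P(M+6) = 0.62600^3 = 0.245314
The M+4 peak is largest (0.439685); scaling to 100 gives 11.9 : 59.7 : 100.0 : 55.8.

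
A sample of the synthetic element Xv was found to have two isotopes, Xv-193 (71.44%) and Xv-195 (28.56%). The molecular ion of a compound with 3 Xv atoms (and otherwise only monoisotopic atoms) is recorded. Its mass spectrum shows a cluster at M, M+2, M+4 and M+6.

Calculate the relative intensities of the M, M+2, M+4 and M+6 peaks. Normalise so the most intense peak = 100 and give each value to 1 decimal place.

Expanding (0.7144 + 0.2856)^3:
P(M) = 0.7144^3 = 0.364606
P(M+2) = 3 × 0.7144^2 × 0.2856^1 = 0.437283
P(M+4) = 3 × 0.7144^1 × 0.2856^2 = 0.174815
P(M+6) = 0.2856^3 = 0.023296
The M+2 peak is largest (0.437283); scaling to 100 gives 83.4 : 100.0 : 40.0 : 5.3.

83.4 : 100.0 : 40.0 : 5.3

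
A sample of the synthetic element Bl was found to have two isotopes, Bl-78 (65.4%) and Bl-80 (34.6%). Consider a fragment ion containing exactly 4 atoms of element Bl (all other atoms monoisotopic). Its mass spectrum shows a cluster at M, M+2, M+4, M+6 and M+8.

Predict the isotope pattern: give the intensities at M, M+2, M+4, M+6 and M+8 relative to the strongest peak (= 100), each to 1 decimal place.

Each Bl atom is independently Bl-78 (p = 0.654) or Bl-80 (q = 0.346); the cluster is the binomial expansion (p + q)^4.
P(M) = 0.654^4 = 0.182941
P(M+2) = 4 × 0.654^3 × 0.346^1 = 0.387141
P(M+4) = 6 × 0.654^2 × 0.346^2 = 0.307227
P(M+6) = 4 × 0.654^1 × 0.346^3 = 0.108359
P(M+8) = 0.346^4 = 0.014332
The M+2 peak is largest (0.387141); scaling to 100 gives 47.3 : 100.0 : 79.4 : 28.0 : 3.7.

47.3 : 100.0 : 79.4 : 28.0 : 3.7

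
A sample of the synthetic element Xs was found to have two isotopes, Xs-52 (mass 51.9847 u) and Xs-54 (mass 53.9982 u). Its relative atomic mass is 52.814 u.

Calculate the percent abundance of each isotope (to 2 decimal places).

Writing the weighted mean with unknown fraction x of Xs-52:
51.9847·x + 53.9982·(1 − x) = 52.814
(51.9847 − 53.9982)·x = 52.814 − 53.9982
x = -1.1842 / -2.0135 = 0.58813 → 58.81% Xs-52, 41.19% Xs-54.

Xs-52: 58.81%, Xs-54: 41.19%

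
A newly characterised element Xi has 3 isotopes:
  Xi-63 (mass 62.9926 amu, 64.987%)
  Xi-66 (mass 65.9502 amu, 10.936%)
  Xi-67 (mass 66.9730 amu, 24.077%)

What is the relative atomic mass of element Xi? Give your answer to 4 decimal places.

64.2744 amu

Weight each isotope mass by its fractional abundance: 0.64987 × 62.9926 + 0.10936 × 65.9502 + 0.24077 × 66.9730
= 40.93700 + 7.21231 + 16.12509 = 64.27440 amu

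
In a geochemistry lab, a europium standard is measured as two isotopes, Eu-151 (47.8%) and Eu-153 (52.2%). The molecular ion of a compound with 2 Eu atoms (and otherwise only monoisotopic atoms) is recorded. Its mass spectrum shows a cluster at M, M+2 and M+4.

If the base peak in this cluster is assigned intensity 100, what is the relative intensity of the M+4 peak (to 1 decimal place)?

54.6

(0.478 + 0.522)^2 gives M 0.2285, M+2 0.4990, M+4 0.2725; the largest is M+2.
P(M+2) = C(2,1) × 0.478^1 × 0.522^1 = 2 × 0.4780 × 0.5220 = 0.499032 (base)
P(M+4) = C(2,2) × 0.478^0 × 0.522^2 = 1 × 1.0000 × 0.272484 = 0.272484
Relative intensity = 0.272484 / 0.499032 × 100 = 54.6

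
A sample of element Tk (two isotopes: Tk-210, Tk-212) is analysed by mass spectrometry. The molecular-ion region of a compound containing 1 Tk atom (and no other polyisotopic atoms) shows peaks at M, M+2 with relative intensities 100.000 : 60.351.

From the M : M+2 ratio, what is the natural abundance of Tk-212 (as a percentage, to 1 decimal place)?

37.6%

If p is the fraction of Tk that is Tk-210, then I(M+2)/I(M) = [C(1,1)·p^0·(1−p)] / p^1 = 1·(1−p)/p = 60.351/100.000 = 0.6035
(1−p)/p = 0.6035/1 = 0.6035  ⇒  p = 1/(1 + 0.6035) = 0.6236
Tk-210: 62.4%, Tk-212: 37.6%.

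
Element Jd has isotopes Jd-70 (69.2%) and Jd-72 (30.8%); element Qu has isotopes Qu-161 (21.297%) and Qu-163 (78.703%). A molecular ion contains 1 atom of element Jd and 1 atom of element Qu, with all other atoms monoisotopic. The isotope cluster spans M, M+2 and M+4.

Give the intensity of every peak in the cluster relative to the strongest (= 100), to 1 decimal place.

24.2 : 100.0 : 39.7

Element Jd pattern (n=1): 0.6920 : 0.3080
Element Qu pattern (n=1): 0.21297 : 0.78703
Convolve the two distributions (both contribute in 2-u steps):
  M: 0.6920×0.21297 = 0.147375
  M+2: 0.6920×0.78703 + 0.3080×0.21297 = 0.610220
  M+4: 0.3080×0.78703 = 0.242405
Scale to base peak (0.610220) = 100: 24.2 : 100.0 : 39.7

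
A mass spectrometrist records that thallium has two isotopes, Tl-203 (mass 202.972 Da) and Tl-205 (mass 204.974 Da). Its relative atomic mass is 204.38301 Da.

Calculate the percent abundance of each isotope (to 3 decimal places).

Let x be the fractional abundance of Tl-203; then Tl-205 has abundance 1 − x.
202.972·x + 204.974·(1 − x) = 204.38301
(202.972 − 204.974)·x = 204.38301 − 204.974
x = -0.59099 / -2.002 = 0.29520 → 29.520% Tl-203, 70.480% Tl-205.

Tl-203: 29.520%, Tl-205: 70.480%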